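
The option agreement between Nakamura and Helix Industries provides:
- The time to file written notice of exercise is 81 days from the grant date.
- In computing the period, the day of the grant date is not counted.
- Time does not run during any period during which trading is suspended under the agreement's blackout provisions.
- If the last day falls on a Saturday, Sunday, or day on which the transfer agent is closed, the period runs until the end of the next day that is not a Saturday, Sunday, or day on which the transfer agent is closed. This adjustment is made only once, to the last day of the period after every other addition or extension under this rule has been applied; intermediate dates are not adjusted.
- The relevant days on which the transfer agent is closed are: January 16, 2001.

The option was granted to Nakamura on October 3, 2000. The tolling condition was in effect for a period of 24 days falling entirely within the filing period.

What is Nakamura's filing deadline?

January 17, 2001

81 days after October 3, 2000 is December 23, 2000.
Tolling adds 24 days: December 23, 2000 + 24 days = January 16, 2001.
January 16, 2001 is a listed holiday. The next qualifying day is January 17, 2001.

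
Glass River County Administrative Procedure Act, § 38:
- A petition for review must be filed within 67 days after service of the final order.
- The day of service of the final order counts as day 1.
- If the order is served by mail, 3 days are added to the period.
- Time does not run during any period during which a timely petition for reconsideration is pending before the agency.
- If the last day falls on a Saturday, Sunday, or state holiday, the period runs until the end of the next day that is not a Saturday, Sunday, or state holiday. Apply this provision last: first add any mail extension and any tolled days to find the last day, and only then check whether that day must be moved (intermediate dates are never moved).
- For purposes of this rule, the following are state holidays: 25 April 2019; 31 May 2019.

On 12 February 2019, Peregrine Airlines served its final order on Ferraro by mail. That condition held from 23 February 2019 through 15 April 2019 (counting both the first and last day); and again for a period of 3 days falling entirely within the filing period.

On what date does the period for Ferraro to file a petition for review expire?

Counting 12 February 2019 as day 1, day 67 is April 19, 2019.
Service was by mail, adding 3 days: April 19, 2019 + 3 days = April 22, 2019.
From February 23, 2019 through April 15, 2019 inclusive is 52 days; tolling adds 52 days: April 22, 2019 + 52 days = June 13, 2019.
Tolling adds 3 days: June 13, 2019 + 3 days = June 16, 2019.
June 16, 2019 is Sunday. The next qualifying day is June 17, 2019.

June 17, 2019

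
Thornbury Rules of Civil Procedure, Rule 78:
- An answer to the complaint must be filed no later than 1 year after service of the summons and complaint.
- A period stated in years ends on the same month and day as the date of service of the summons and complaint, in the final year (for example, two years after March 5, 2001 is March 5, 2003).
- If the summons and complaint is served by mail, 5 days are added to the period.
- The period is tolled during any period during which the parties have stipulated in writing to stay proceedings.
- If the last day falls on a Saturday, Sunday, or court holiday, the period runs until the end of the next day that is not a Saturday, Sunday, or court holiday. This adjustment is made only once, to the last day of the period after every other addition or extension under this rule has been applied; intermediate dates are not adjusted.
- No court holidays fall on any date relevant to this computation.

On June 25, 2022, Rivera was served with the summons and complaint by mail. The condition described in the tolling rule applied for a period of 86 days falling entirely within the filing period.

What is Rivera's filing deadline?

1 year after June 25, 2022 is June 25, 2023.
Service was by mail, adding 5 days: June 25, 2023 + 5 days = June 30, 2023.
Tolling adds 86 days: June 30, 2023 + 86 days = September 24, 2023.
September 24, 2023 is Sunday. The next qualifying day is September 25, 2023.

September 25, 2023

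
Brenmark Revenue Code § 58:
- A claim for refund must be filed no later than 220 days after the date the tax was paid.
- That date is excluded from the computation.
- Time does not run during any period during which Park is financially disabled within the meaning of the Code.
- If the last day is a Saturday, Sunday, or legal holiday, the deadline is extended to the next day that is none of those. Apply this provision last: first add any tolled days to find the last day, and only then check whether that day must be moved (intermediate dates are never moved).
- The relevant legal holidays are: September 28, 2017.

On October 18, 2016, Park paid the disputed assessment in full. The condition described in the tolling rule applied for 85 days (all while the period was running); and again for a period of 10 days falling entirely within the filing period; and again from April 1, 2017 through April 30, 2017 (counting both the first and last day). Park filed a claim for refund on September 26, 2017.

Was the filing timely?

Yes

220 days after October 18, 2016 is May 26, 2017.
Tolling adds 85 days: May 26, 2017 + 85 days = August 19, 2017.
Tolling adds 10 days: August 19, 2017 + 10 days = August 29, 2017.
From April 1, 2017 through April 30, 2017 inclusive is 30 days; tolling adds 30 days: August 29, 2017 + 30 days = September 28, 2017.
September 28, 2017 is a listed holiday. The next qualifying day is September 29, 2017.
The deadline is September 29, 2017; the filing on September 26, 2017 is on or before that date.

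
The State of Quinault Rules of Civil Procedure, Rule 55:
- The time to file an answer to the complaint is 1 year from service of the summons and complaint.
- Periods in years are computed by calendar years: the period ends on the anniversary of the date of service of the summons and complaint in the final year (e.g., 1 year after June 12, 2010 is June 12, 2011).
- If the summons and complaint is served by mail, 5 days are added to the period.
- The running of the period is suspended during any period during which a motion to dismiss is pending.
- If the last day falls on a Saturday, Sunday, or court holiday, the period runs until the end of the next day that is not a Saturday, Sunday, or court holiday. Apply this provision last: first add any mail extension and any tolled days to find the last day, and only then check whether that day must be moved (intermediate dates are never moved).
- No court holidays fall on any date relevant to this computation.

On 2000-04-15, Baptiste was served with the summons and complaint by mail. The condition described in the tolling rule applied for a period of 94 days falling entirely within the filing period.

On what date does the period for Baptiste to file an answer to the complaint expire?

July 23, 2001

1 year after 2000-04-15 is April 15, 2001.
Service was by mail, adding 5 days: April 15, 2001 + 5 days = April 20, 2001.
Tolling adds 94 days: April 20, 2001 + 94 days = July 23, 2001.
July 23, 2001 is a Monday and not a court holiday, so no extension applies.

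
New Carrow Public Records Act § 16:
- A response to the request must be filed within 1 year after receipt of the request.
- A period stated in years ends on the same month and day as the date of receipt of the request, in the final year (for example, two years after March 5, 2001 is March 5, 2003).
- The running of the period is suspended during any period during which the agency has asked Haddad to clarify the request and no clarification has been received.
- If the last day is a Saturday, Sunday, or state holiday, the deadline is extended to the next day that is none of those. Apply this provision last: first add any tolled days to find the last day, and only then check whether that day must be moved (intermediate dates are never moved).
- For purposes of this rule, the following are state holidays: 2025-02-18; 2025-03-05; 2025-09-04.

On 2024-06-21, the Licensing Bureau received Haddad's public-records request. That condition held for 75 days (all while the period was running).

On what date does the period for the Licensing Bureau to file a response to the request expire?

September 5, 2025

1 year after 2024-06-21 is June 21, 2025.
Tolling adds 75 days: June 21, 2025 + 75 days = September 4, 2025.
September 4, 2025 is a listed holiday. The next qualifying day is September 5, 2025.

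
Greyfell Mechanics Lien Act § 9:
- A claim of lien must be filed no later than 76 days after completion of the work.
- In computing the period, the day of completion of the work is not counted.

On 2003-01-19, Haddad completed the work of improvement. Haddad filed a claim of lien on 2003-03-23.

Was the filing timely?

Yes

76 days after 2003-01-19 is April 5, 2003.
The deadline is April 5, 2003; the filing on March 23, 2003 is on or before that date.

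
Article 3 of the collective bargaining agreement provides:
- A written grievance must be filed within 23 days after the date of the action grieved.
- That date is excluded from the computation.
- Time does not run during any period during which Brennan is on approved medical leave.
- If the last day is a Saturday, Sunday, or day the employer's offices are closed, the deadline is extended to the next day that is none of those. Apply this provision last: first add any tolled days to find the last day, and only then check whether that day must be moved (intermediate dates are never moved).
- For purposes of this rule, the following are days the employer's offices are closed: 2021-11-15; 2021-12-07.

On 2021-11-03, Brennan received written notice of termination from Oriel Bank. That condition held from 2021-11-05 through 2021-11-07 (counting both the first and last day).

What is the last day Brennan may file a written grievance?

23 days after 2021-11-03 is November 26, 2021.
From November 5, 2021 through November 7, 2021 inclusive is 3 days; tolling adds 3 days: November 26, 2021 + 3 days = November 29, 2021.
November 29, 2021 is a Monday and not a day the employer's offices are closed, so no extension applies.

November 29, 2021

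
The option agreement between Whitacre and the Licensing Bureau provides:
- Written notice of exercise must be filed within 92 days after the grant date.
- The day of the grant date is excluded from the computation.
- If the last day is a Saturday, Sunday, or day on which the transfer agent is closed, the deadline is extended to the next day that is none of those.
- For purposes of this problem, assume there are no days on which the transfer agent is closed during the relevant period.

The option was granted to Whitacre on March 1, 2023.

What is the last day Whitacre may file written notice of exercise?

June 1, 2023

92 days after March 1, 2023 is June 1, 2023.
June 1, 2023 is a Thursday and not a day on which the transfer agent is closed, so no extension applies.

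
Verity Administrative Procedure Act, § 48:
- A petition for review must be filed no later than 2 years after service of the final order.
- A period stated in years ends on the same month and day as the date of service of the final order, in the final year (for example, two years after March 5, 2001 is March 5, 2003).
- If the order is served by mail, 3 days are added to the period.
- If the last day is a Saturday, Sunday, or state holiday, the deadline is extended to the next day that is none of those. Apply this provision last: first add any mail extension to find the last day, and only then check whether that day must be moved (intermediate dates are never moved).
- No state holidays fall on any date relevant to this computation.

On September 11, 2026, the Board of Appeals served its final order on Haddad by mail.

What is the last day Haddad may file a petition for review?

2 years after September 11, 2026 is September 11, 2028.
Service was by mail, adding 3 days: September 11, 2028 + 3 days = September 14, 2028.
September 14, 2028 is a Thursday and not a state holiday, so no extension applies.

September 14, 2028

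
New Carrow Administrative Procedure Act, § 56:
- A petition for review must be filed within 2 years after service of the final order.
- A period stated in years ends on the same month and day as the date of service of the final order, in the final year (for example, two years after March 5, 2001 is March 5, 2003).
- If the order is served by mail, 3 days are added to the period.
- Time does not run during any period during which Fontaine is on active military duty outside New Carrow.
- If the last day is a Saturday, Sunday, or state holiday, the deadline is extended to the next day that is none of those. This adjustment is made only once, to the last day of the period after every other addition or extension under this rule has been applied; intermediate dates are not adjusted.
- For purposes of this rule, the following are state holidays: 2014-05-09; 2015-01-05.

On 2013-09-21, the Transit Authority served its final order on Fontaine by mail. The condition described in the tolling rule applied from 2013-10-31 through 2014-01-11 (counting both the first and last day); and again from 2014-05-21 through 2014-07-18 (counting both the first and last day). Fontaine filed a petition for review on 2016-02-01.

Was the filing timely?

2 years after 2013-09-21 is September 21, 2015.
Service was by mail, adding 3 days: September 21, 2015 + 3 days = September 24, 2015.
From October 31, 2013 through January 11, 2014 inclusive is 73 days; tolling adds 73 days: September 24, 2015 + 73 days = December 6, 2015.
From May 21, 2014 through July 18, 2014 inclusive is 59 days; tolling adds 59 days: December 6, 2015 + 59 days = February 3, 2016.
February 3, 2016 is a Wednesday and not a state holiday, so no extension applies.
The deadline is February 3, 2016; the filing on February 1, 2016 is on or before that date.

Yes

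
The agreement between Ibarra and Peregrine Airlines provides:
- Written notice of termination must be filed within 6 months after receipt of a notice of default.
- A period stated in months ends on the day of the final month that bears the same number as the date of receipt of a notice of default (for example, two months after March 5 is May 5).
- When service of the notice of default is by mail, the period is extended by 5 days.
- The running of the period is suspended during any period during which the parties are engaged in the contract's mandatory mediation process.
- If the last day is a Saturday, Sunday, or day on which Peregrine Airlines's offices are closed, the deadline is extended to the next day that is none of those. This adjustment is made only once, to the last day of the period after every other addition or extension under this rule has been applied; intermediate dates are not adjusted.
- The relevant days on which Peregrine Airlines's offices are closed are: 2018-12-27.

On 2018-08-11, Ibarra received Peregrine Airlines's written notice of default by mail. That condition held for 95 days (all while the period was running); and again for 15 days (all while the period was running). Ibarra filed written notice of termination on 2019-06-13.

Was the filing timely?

6 months after 2018-08-11 is February 11, 2019.
Service was by mail, adding 5 days: February 11, 2019 + 5 days = February 16, 2019.
Tolling adds 95 days: February 16, 2019 + 95 days = May 22, 2019.
Tolling adds 15 days: May 22, 2019 + 15 days = June 6, 2019.
June 6, 2019 is a Thursday and not a day on which Peregrine Airlines's offices are closed, so no extension applies.
The deadline is June 6, 2019; the filing on June 13, 2019 is after that date.

No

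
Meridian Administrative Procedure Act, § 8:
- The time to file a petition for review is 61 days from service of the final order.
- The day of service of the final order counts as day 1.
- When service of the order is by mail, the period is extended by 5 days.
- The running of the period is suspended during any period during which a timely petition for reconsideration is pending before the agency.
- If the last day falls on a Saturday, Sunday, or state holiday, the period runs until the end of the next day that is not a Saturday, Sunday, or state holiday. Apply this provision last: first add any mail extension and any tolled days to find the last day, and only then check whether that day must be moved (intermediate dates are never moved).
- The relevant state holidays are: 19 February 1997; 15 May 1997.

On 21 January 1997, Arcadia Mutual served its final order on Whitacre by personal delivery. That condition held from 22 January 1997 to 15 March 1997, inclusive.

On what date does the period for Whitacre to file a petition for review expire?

May 14, 1997

Counting 21 January 1997 as day 1, day 61 is March 22, 1997.
Service was not by mail, so no mail extension applies.
From January 22, 1997 through March 15, 1997 inclusive is 53 days; tolling adds 53 days: March 22, 1997 + 53 days = May 14, 1997.
May 14, 1997 is a Wednesday and not a state holiday, so no extension applies.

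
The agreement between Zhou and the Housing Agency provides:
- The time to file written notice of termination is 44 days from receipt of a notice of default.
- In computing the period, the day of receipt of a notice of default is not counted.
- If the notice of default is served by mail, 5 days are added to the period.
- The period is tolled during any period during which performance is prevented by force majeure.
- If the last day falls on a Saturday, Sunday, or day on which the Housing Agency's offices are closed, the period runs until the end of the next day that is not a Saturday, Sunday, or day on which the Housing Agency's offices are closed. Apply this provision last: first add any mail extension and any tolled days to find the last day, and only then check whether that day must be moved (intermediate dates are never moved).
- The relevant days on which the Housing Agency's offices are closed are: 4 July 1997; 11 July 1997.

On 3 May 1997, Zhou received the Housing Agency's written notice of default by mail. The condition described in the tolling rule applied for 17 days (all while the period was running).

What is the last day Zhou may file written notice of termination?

July 8, 1997

44 days after 3 May 1997 is June 16, 1997.
Service was by mail, adding 5 days: June 16, 1997 + 5 days = June 21, 1997.
Tolling adds 17 days: June 21, 1997 + 17 days = July 8, 1997.
July 8, 1997 is a Tuesday and not a day on which the Housing Agency's offices are closed, so no extension applies.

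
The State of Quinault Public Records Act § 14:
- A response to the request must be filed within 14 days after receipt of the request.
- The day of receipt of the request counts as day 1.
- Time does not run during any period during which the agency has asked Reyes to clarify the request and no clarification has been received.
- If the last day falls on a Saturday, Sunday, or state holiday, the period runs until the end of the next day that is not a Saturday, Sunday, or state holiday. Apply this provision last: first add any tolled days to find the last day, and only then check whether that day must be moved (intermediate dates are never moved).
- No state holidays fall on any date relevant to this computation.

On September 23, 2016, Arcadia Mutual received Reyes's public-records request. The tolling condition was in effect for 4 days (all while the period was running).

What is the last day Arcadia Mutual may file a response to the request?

Counting September 23, 2016 as day 1, day 14 is October 6, 2016.
Tolling adds 4 days: October 6, 2016 + 4 days = October 10, 2016.
October 10, 2016 is a Monday and not a state holiday, so no extension applies.

October 10, 2016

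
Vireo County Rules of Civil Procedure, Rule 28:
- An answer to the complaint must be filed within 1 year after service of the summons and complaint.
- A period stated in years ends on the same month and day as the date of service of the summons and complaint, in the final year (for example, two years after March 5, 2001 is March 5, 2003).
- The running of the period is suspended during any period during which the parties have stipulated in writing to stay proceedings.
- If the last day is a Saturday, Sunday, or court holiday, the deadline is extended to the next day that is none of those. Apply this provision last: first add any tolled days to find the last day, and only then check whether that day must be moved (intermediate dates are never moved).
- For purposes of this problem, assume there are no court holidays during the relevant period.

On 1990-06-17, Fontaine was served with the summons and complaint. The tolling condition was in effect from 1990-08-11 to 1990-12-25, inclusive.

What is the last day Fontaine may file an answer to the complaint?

November 1, 1991

1 year after 1990-06-17 is June 17, 1991.
From August 11, 1990 through December 25, 1990 inclusive is 137 days; tolling adds 137 days: June 17, 1991 + 137 days = November 1, 1991.
November 1, 1991 is a Friday and not a court holiday, so no extension applies.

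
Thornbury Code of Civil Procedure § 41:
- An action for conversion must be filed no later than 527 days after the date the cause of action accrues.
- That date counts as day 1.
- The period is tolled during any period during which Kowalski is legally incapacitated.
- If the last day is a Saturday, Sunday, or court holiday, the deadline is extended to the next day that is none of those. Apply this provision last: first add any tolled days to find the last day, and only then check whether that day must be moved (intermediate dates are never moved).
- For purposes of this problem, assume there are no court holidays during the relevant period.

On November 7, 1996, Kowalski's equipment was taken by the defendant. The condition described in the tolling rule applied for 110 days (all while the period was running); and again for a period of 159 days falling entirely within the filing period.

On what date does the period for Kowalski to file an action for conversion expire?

Counting November 7, 1996 as day 1, day 527 is April 17, 1998.
Tolling adds 110 days: April 17, 1998 + 110 days = August 5, 1998.
Tolling adds 159 days: August 5, 1998 + 159 days = January 11, 1999.
January 11, 1999 is a Monday and not a court holiday, so no extension applies.

January 11, 1999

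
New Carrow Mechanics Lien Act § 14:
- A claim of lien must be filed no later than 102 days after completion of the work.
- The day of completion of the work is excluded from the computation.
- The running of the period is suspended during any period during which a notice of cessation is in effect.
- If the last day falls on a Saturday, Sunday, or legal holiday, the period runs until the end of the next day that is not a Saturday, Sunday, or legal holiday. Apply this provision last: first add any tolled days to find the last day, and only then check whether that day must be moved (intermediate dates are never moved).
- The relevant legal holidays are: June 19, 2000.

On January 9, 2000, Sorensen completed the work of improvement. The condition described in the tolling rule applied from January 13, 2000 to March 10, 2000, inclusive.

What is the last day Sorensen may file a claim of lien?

102 days after January 9, 2000 is April 20, 2000.
From January 13, 2000 through March 10, 2000 inclusive is 58 days; tolling adds 58 days: April 20, 2000 + 58 days = June 17, 2000.
June 17, 2000 is Saturday; June 18, 2000 is Sunday; June 19, 2000 is a listed holiday. The next qualifying day is June 20, 2000.

June 20, 2000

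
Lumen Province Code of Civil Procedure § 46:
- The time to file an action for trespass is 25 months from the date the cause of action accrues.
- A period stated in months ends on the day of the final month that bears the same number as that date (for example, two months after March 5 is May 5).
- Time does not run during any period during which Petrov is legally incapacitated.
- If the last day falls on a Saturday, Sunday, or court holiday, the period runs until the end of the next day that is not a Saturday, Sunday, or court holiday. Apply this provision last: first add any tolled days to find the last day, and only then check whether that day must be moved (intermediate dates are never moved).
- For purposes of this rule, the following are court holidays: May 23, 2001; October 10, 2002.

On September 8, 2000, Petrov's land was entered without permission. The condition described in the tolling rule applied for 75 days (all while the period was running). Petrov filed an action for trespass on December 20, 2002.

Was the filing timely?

Yes

25 months after September 8, 2000 is October 8, 2002.
Tolling adds 75 days: October 8, 2002 + 75 days = December 22, 2002.
December 22, 2002 is Sunday. The next qualifying day is December 23, 2002.
The deadline is December 23, 2002; the filing on December 20, 2002 is on or before that date.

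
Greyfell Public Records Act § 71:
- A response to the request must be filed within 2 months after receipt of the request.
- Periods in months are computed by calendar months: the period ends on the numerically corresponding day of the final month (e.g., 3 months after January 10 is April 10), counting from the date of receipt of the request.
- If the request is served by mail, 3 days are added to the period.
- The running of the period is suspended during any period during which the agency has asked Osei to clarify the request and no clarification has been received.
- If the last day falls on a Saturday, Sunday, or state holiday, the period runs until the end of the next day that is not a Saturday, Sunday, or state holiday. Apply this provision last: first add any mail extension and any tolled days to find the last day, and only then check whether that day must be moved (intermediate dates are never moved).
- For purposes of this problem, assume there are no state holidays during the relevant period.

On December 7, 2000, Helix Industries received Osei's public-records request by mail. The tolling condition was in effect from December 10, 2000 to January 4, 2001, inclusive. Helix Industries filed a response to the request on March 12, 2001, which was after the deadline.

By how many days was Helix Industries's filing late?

4 days

2 months after December 7, 2000 is February 7, 2001.
Service was by mail, adding 3 days: February 7, 2001 + 3 days = February 10, 2001.
From December 10, 2000 through January 4, 2001 inclusive is 26 days; tolling adds 26 days: February 10, 2001 + 26 days = March 8, 2001.
March 8, 2001 is a Thursday and not a state holiday, so no extension applies.
The deadline is March 8, 2001; from March 8, 2001 to March 12, 2001 is 4 days.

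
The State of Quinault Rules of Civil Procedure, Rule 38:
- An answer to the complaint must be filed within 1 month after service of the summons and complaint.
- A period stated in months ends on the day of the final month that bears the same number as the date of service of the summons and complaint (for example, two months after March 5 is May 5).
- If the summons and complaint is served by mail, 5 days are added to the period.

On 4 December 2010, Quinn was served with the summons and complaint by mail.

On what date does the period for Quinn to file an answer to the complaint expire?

1 month after 4 December 2010 is January 4, 2011.
Service was by mail, adding 5 days: January 4, 2011 + 5 days = January 9, 2011.

January 9, 2011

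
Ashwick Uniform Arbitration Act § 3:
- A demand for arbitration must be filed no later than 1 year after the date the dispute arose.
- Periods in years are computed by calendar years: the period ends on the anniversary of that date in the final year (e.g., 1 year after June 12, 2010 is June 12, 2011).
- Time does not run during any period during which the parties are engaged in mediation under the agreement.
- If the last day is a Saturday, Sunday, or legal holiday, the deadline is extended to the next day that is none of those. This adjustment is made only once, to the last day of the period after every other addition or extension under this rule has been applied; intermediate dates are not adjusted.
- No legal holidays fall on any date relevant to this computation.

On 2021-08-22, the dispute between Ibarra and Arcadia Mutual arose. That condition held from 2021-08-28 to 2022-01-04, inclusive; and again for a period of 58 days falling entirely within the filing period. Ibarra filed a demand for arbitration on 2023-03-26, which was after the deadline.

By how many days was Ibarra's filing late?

1 year after 2021-08-22 is August 22, 2022.
From August 28, 2021 through January 4, 2022 inclusive is 130 days; tolling adds 130 days: August 22, 2022 + 130 days = December 30, 2022.
Tolling adds 58 days: December 30, 2022 + 58 days = February 26, 2023.
February 26, 2023 is Sunday. The next qualifying day is February 27, 2023.
The deadline is February 27, 2023; from February 27, 2023 to March 26, 2023 is 27 days.

27 days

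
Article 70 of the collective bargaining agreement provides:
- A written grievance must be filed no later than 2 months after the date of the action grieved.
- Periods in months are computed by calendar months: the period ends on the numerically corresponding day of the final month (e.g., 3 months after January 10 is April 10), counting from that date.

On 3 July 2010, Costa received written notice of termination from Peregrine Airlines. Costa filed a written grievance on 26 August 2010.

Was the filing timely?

2 months after 3 July 2010 is September 3, 2010.
The deadline is September 3, 2010; the filing on August 26, 2010 is on or before that date.

Yes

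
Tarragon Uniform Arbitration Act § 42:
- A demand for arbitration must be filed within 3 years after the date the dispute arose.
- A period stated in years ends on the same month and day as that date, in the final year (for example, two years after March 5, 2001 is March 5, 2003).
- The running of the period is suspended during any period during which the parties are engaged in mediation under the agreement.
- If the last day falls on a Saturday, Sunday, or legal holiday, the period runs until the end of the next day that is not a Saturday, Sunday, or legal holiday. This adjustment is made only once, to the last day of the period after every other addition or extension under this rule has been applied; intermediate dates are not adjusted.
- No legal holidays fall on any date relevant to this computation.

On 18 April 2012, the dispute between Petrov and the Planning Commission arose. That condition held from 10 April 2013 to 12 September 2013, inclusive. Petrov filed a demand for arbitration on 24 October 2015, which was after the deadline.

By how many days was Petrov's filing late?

33 days

3 years after 18 April 2012 is April 18, 2015.
From April 10, 2013 through September 12, 2013 inclusive is 156 days; tolling adds 156 days: April 18, 2015 + 156 days = September 21, 2015.
September 21, 2015 is a Monday and not a legal holiday, so no extension applies.
The deadline is September 21, 2015; from September 21, 2015 to October 24, 2015 is 33 days.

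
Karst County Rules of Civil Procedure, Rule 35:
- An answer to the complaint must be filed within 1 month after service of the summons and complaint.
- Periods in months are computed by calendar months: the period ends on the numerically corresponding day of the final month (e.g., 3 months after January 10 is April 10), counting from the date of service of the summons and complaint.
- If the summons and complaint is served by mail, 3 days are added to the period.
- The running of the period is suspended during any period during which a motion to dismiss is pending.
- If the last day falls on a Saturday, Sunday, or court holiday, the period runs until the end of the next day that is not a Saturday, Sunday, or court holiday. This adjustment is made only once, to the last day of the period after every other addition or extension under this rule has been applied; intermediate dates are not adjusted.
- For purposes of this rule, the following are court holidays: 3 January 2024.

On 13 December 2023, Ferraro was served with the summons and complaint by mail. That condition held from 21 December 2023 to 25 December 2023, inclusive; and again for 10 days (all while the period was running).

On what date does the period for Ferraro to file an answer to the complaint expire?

January 31, 2024

1 month after 13 December 2023 is January 13, 2024.
Service was by mail, adding 3 days: January 13, 2024 + 3 days = January 16, 2024.
From December 21, 2023 through December 25, 2023 inclusive is 5 days; tolling adds 5 days: January 16, 2024 + 5 days = January 21, 2024.
Tolling adds 10 days: January 21, 2024 + 10 days = January 31, 2024.
January 31, 2024 is a Wednesday and not a court holiday, so no extension applies.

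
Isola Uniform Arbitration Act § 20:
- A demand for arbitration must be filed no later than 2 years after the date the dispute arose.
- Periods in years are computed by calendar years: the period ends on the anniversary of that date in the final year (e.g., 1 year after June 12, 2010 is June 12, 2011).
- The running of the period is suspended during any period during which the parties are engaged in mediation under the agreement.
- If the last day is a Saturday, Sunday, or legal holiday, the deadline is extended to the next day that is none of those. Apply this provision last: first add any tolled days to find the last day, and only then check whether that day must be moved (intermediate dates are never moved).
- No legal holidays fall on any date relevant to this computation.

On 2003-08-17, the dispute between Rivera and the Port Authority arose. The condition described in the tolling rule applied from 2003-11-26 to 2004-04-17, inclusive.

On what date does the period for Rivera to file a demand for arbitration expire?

January 9, 2006

2 years after 2003-08-17 is August 17, 2005.
From November 26, 2003 through April 17, 2004 inclusive is 144 days; tolling adds 144 days: August 17, 2005 + 144 days = January 8, 2006.
January 8, 2006 is Sunday. The next qualifying day is January 9, 2006.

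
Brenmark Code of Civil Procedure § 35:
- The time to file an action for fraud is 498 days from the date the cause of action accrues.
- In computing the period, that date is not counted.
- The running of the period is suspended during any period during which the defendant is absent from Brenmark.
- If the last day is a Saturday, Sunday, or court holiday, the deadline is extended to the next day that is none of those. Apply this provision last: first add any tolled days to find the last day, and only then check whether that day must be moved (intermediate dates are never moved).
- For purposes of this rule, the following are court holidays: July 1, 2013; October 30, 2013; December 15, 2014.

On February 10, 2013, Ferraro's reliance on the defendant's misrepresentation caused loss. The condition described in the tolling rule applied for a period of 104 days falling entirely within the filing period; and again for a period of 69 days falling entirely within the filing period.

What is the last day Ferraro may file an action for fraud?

498 days after February 10, 2013 is June 23, 2014.
Tolling adds 104 days: June 23, 2014 + 104 days = October 5, 2014.
Tolling adds 69 days: October 5, 2014 + 69 days = December 13, 2014.
December 13, 2014 is Saturday; December 14, 2014 is Sunday; December 15, 2014 is a listed holiday. The next qualifying day is December 16, 2014.

December 16, 2014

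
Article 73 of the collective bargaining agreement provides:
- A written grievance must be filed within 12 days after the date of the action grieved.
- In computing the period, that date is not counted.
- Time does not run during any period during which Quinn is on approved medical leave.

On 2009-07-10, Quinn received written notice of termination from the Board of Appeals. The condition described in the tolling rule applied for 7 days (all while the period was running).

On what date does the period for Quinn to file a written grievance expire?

July 29, 2009

12 days after 2009-07-10 is July 22, 2009.
Tolling adds 7 days: July 22, 2009 + 7 days = July 29, 2009.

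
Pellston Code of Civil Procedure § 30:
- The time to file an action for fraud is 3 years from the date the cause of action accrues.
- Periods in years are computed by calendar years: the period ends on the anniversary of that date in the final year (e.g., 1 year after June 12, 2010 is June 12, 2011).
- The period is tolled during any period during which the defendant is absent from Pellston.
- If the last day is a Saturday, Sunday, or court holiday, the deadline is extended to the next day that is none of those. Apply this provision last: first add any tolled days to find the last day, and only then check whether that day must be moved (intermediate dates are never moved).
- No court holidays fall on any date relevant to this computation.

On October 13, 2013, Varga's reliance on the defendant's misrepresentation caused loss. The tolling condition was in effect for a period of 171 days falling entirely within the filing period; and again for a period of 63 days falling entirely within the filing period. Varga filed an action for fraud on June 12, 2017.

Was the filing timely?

No

3 years after October 13, 2013 is October 13, 2016.
Tolling adds 171 days: October 13, 2016 + 171 days = April 2, 2017.
Tolling adds 63 days: April 2, 2017 + 63 days = June 4, 2017.
June 4, 2017 is Sunday. The next qualifying day is June 5, 2017.
The deadline is June 5, 2017; the filing on June 12, 2017 is after that date.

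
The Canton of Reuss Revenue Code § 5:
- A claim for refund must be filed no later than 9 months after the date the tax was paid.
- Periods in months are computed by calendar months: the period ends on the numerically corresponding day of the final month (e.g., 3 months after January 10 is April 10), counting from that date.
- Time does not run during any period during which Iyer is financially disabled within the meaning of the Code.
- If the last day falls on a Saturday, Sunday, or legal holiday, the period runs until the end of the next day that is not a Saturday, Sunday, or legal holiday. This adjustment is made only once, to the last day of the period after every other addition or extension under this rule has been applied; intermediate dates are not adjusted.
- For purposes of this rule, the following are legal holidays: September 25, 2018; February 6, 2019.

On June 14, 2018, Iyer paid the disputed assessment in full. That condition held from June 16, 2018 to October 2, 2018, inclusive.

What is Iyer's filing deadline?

July 1, 2019

9 months after June 14, 2018 is March 14, 2019.
From June 16, 2018 through October 2, 2018 inclusive is 109 days; tolling adds 109 days: March 14, 2019 + 109 days = July 1, 2019.
July 1, 2019 is a Monday and not a legal holiday, so no extension applies.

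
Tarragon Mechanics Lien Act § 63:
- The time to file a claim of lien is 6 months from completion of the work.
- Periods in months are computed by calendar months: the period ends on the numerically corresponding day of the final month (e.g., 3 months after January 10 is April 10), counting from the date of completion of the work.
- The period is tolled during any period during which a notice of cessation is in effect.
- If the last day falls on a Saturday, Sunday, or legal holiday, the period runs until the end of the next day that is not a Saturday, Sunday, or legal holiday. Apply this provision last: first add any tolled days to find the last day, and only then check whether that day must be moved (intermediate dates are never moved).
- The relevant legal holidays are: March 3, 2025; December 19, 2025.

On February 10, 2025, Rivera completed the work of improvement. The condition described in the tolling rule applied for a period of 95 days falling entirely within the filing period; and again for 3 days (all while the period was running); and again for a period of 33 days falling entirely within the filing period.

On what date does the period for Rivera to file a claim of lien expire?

December 22, 2025

6 months after February 10, 2025 is August 10, 2025.
Tolling adds 95 days: August 10, 2025 + 95 days = November 13, 2025.
Tolling adds 3 days: November 13, 2025 + 3 days = November 16, 2025.
Tolling adds 33 days: November 16, 2025 + 33 days = December 19, 2025.
December 19, 2025 is a listed holiday; December 20, 2025 is Saturday; December 21, 2025 is Sunday. The next qualifying day is December 22, 2025.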